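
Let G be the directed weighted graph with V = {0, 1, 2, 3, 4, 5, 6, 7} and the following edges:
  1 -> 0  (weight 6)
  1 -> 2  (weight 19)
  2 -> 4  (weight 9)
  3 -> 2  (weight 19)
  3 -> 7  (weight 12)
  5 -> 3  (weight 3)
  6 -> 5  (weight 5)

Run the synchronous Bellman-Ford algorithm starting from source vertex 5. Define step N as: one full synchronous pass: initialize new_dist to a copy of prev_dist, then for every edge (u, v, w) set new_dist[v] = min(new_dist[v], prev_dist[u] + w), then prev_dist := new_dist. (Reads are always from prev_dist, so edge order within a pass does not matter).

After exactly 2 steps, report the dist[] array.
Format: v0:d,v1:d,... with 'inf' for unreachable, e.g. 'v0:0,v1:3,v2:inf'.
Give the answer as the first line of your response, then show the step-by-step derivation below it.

v0:inf,v1:inf,v2:22,v3:3,v4:inf,v5:0,v6:inf,v7:15

step 1: dist = v0:inf,v1:inf,v2:inf,v3:3,v4:inf,v5:0,v6:inf,v7:inf
step 2: dist = v0:inf,v1:inf,v2:22,v3:3,v4:inf,v5:0,v6:inf,v7:15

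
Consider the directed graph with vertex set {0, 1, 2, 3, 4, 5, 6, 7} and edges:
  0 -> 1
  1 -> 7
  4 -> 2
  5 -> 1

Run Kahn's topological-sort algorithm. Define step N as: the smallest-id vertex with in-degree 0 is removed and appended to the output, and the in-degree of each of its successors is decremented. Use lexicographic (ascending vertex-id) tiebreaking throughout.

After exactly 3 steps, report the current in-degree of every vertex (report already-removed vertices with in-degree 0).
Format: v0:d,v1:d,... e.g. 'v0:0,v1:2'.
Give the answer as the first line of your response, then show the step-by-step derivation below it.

v0:0,v1:1,v2:0,v3:0,v4:0,v5:0,v6:0,v7:1

step 1: output 0; order=[0]; indeg=(0,1,1,0,0,0,0,1)
step 2: output 3; order=[0,3]; indeg=(0,1,1,0,0,0,0,1)
step 3: output 4; order=[0,3,4]; indeg=(0,1,0,0,0,0,0,1)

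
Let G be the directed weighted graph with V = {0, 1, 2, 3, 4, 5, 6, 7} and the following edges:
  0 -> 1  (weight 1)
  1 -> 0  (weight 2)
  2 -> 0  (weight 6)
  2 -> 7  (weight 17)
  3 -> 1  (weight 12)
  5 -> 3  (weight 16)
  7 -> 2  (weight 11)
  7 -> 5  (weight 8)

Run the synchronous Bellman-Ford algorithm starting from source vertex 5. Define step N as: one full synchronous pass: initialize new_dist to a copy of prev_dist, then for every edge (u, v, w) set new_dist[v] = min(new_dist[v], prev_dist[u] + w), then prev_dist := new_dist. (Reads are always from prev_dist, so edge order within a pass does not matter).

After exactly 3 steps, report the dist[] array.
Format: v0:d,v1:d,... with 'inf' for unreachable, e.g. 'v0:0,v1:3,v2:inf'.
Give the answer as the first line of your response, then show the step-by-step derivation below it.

v0:30,v1:28,v2:inf,v3:16,v4:inf,v5:0,v6:inf,v7:inf

step 1: dist = v0:inf,v1:inf,v2:inf,v3:16,v4:inf,v5:0,v6:inf,v7:inf
step 2: dist = v0:inf,v1:28,v2:inf,v3:16,v4:inf,v5:0,v6:inf,v7:inf
step 3: dist = v0:30,v1:28,v2:inf,v3:16,v4:inf,v5:0,v6:inf,v7:inf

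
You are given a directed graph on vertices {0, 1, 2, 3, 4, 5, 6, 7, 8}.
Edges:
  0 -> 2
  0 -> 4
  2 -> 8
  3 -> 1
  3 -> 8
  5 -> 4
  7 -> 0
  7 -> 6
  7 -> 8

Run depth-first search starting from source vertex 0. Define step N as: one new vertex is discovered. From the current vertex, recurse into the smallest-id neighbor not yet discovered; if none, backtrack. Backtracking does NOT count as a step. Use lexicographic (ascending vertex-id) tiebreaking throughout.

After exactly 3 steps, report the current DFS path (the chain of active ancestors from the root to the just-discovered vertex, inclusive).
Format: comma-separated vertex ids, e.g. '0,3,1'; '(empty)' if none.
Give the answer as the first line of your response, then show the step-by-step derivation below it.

0,2,8

step 1: discover 0; path=0; order=0
step 2: discover 2; path=0>2; order=0,2
step 3: discover 8; path=0>2>8; order=0,2,8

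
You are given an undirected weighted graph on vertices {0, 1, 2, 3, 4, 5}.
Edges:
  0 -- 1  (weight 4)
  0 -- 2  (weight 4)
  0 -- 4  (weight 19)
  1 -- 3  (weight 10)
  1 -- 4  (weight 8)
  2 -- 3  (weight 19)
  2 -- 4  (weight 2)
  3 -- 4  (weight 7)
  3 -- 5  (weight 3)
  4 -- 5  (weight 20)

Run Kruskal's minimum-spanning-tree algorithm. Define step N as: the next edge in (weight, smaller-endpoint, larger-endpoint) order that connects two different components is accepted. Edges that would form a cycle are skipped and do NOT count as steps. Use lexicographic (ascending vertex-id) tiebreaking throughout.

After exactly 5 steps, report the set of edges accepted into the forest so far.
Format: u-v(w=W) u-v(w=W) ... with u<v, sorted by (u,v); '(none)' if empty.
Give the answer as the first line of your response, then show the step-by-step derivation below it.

0-1(w=4) 0-2(w=4) 2-4(w=2) 3-4(w=7) 3-5(w=3)

step 1: add edge 2-4 (w=2); MST = {2-4(w=2)}
step 2: add edge 3-5 (w=3); MST = {2-4(w=2) 3-5(w=3)}
step 3: add edge 0-1 (w=4); MST = {0-1(w=4) 2-4(w=2) 3-5(w=3)}
step 4: add edge 0-2 (w=4); MST = {0-1(w=4) 0-2(w=4) 2-4(w=2) 3-5(w=3)}
step 5: add edge 3-4 (w=7); MST = {0-1(w=4) 0-2(w=4) 2-4(w=2) 3-4(w=7) 3-5(w=3)}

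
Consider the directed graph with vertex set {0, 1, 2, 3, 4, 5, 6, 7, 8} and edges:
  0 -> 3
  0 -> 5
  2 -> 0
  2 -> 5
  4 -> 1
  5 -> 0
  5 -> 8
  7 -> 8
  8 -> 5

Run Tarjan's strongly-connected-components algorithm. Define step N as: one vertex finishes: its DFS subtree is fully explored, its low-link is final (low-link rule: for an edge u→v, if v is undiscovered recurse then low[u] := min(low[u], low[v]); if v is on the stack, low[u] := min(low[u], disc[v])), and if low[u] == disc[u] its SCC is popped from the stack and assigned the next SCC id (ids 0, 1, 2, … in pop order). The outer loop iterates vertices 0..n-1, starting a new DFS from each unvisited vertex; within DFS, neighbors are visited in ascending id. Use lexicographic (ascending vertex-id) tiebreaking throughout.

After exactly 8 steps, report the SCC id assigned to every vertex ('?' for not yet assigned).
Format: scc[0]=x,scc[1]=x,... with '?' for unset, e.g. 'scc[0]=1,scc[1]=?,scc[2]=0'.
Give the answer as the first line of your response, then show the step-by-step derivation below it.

scc[0]=1,scc[1]=2,scc[2]=3,scc[3]=0,scc[4]=4,scc[5]=1,scc[6]=5,scc[7]=?,scc[8]=1

step 1: low=(low[0]=0,low[1]=?,low[2]=?,low[3]=1,low[4]=?,low[5]=?,low[6]=?,low[7]=?,low[8]=?); scc=(scc[0]=?,scc[1]=?,scc[2]=?,scc[3]=0,scc[4]=?,scc[5]=?,scc[6]=?,scc[7]=?,scc[8]=?)
step 2: low=(low[0]=0,low[1]=?,low[2]=?,low[3]=1,low[4]=?,low[5]=0,low[6]=?,low[7]=?,low[8]=2); scc=(scc[0]=?,scc[1]=?,scc[2]=?,scc[3]=0,scc[4]=?,scc[5]=?,scc[6]=?,scc[7]=?,scc[8]=?)
step 3: low=(low[0]=0,low[1]=?,low[2]=?,low[3]=1,low[4]=?,low[5]=0,low[6]=?,low[7]=?,low[8]=2); scc=(scc[0]=?,scc[1]=?,scc[2]=?,scc[3]=0,scc[4]=?,scc[5]=?,scc[6]=?,scc[7]=?,scc[8]=?)
step 4: low=(low[0]=0,low[1]=?,low[2]=?,low[3]=1,low[4]=?,low[5]=0,low[6]=?,low[7]=?,low[8]=2); scc=(scc[0]=1,scc[1]=?,scc[2]=?,scc[3]=0,scc[4]=?,scc[5]=1,scc[6]=?,scc[7]=?,scc[8]=1)
step 5: low=(low[0]=0,low[1]=4,low[2]=?,low[3]=1,low[4]=?,low[5]=0,low[6]=?,low[7]=?,low[8]=2); scc=(scc[0]=1,scc[1]=2,scc[2]=?,scc[3]=0,scc[4]=?,scc[5]=1,scc[6]=?,scc[7]=?,scc[8]=1)
step 6: low=(low[0]=0,low[1]=4,low[2]=5,low[3]=1,low[4]=?,low[5]=0,low[6]=?,low[7]=?,low[8]=2); scc=(scc[0]=1,scc[1]=2,scc[2]=3,scc[3]=0,scc[4]=?,scc[5]=1,scc[6]=?,scc[7]=?,scc[8]=1)
step 7: low=(low[0]=0,low[1]=4,low[2]=5,low[3]=1,low[4]=6,low[5]=0,low[6]=?,low[7]=?,low[8]=2); scc=(scc[0]=1,scc[1]=2,scc[2]=3,scc[3]=0,scc[4]=4,scc[5]=1,scc[6]=?,scc[7]=?,scc[8]=1)
step 8: low=(low[0]=0,low[1]=4,low[2]=5,low[3]=1,low[4]=6,low[5]=0,low[6]=7,low[7]=?,low[8]=2); scc=(scc[0]=1,scc[1]=2,scc[2]=3,scc[3]=0,scc[4]=4,scc[5]=1,scc[6]=5,scc[7]=?,scc[8]=1)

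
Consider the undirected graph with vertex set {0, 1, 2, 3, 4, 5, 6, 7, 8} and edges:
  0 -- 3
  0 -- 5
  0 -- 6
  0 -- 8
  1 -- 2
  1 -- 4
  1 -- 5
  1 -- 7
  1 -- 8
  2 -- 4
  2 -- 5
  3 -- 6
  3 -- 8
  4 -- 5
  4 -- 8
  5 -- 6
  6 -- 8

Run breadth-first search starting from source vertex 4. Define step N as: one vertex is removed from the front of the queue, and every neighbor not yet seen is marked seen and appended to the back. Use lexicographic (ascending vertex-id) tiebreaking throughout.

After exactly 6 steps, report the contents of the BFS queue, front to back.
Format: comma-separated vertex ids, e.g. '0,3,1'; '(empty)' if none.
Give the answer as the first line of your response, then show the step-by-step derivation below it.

0,6,3

step 1: dequeue 4; queue=[1,2,5,8]; order=4
step 2: dequeue 1; queue=[2,5,8,7]; order=4,1
step 3: dequeue 2; queue=[5,8,7]; order=4,1,2
step 4: dequeue 5; queue=[8,7,0,6]; order=4,1,2,5
step 5: dequeue 8; queue=[7,0,6,3]; order=4,1,2,5,8
step 6: dequeue 7; queue=[0,6,3]; order=4,1,2,5,8,7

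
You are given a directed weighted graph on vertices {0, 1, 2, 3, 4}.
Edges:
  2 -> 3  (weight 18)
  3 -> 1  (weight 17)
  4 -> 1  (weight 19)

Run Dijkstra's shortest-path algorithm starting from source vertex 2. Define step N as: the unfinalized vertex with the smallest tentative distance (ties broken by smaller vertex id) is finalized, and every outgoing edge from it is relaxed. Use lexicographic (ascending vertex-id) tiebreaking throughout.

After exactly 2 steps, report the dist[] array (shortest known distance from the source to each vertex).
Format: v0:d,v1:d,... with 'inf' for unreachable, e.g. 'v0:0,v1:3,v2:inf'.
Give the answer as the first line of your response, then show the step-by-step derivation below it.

v0:inf,v1:35,v2:0,v3:18,v4:inf

step 1: dist = v0:inf,v1:inf,v2:0,v3:18,v4:inf
step 2: dist = v0:inf,v1:35,v2:0,v3:18,v4:inf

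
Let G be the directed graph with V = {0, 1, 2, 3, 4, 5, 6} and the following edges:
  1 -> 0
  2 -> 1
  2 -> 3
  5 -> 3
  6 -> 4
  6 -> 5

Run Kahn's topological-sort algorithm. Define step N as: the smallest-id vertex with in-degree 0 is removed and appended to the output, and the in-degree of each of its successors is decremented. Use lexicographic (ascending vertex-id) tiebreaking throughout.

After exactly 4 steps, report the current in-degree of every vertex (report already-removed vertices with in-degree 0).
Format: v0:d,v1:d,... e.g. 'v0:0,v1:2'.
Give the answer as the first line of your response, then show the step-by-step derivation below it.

v0:0,v1:0,v2:0,v3:1,v4:0,v5:0,v6:0

step 1: output 2; order=[2]; indeg=(1,0,0,1,1,1,0)
step 2: output 1; order=[2,1]; indeg=(0,0,0,1,1,1,0)
step 3: output 0; order=[2,1,0]; indeg=(0,0,0,1,1,1,0)
step 4: output 6; order=[2,1,0,6]; indeg=(0,0,0,1,0,0,0)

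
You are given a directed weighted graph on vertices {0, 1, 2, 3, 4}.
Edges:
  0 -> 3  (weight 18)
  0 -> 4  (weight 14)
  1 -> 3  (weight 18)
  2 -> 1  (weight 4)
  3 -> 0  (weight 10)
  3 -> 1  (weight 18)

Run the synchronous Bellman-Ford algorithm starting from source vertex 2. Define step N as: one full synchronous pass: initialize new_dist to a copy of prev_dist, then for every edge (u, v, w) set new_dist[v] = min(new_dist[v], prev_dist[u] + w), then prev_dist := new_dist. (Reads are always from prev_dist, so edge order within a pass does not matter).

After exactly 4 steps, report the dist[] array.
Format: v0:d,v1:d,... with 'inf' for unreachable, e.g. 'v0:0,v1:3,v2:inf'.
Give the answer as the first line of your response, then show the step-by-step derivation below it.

v0:32,v1:4,v2:0,v3:22,v4:46

step 1: dist = v0:inf,v1:4,v2:0,v3:inf,v4:inf
step 2: dist = v0:inf,v1:4,v2:0,v3:22,v4:inf
step 3: dist = v0:32,v1:4,v2:0,v3:22,v4:inf
step 4: dist = v0:32,v1:4,v2:0,v3:22,v4:46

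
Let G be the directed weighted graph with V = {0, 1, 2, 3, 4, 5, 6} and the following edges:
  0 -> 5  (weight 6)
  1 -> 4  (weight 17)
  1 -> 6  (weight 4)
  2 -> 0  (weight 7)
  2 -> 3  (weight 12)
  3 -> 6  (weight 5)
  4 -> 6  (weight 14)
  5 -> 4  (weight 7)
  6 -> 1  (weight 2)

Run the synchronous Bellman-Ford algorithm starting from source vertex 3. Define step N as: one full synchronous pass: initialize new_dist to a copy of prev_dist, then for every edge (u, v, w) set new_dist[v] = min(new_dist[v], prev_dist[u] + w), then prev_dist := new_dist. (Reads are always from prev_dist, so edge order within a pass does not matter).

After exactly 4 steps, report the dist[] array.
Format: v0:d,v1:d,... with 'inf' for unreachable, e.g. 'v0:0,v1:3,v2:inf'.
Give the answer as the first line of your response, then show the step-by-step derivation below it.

v0:inf,v1:7,v2:inf,v3:0,v4:24,v5:inf,v6:5

step 1: dist = v0:inf,v1:inf,v2:inf,v3:0,v4:inf,v5:inf,v6:5
step 2: dist = v0:inf,v1:7,v2:inf,v3:0,v4:inf,v5:inf,v6:5
step 3: dist = v0:inf,v1:7,v2:inf,v3:0,v4:24,v5:inf,v6:5
step 4: dist = v0:inf,v1:7,v2:inf,v3:0,v4:24,v5:inf,v6:5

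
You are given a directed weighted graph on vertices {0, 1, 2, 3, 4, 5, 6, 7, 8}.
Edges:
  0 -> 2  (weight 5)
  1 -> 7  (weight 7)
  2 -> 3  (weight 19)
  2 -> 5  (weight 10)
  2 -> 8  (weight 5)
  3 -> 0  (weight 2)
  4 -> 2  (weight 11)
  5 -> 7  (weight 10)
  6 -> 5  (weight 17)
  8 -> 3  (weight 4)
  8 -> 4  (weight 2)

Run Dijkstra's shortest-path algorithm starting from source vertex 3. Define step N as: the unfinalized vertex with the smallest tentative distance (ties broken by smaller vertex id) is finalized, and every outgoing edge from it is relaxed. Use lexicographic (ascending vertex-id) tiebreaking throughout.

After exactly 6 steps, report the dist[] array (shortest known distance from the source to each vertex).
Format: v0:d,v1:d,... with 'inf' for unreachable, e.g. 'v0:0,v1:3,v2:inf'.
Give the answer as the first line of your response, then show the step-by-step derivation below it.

v0:2,v1:inf,v2:7,v3:0,v4:14,v5:17,v6:inf,v7:27,v8:12

step 1: dist = v0:2,v1:inf,v2:inf,v3:0,v4:inf,v5:inf,v6:inf,v7:inf,v8:inf
step 2: dist = v0:2,v1:inf,v2:7,v3:0,v4:inf,v5:inf,v6:inf,v7:inf,v8:inf
step 3: dist = v0:2,v1:inf,v2:7,v3:0,v4:inf,v5:17,v6:inf,v7:inf,v8:12
step 4: dist = v0:2,v1:inf,v2:7,v3:0,v4:14,v5:17,v6:inf,v7:inf,v8:12
step 5: dist = v0:2,v1:inf,v2:7,v3:0,v4:14,v5:17,v6:inf,v7:inf,v8:12
step 6: dist = v0:2,v1:inf,v2:7,v3:0,v4:14,v5:17,v6:inf,v7:27,v8:12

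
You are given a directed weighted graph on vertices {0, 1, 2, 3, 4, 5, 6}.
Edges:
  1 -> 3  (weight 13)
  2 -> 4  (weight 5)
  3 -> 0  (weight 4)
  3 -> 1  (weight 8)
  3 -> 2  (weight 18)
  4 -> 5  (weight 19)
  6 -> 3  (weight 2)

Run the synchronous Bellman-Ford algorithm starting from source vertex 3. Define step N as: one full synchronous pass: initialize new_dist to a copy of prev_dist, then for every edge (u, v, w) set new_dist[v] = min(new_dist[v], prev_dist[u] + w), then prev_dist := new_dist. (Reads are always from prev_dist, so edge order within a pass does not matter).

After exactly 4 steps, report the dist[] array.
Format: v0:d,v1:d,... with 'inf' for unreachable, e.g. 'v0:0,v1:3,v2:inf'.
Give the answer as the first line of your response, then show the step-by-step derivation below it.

v0:4,v1:8,v2:18,v3:0,v4:23,v5:42,v6:inf

step 1: dist = v0:4,v1:8,v2:18,v3:0,v4:inf,v5:inf,v6:inf
step 2: dist = v0:4,v1:8,v2:18,v3:0,v4:23,v5:inf,v6:inf
step 3: dist = v0:4,v1:8,v2:18,v3:0,v4:23,v5:42,v6:inf
step 4: dist = v0:4,v1:8,v2:18,v3:0,v4:23,v5:42,v6:inf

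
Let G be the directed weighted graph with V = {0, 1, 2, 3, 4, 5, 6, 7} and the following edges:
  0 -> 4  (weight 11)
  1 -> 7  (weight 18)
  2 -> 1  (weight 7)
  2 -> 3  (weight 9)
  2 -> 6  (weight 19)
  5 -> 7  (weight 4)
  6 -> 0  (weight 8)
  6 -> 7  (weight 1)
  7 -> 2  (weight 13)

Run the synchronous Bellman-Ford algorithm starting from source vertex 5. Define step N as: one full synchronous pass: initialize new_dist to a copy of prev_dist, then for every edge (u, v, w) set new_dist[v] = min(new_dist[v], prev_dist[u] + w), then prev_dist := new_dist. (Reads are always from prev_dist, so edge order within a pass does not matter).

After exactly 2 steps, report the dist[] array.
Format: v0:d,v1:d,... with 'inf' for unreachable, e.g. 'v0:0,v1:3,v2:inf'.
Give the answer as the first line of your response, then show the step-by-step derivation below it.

v0:inf,v1:inf,v2:17,v3:inf,v4:inf,v5:0,v6:inf,v7:4

step 1: dist = v0:inf,v1:inf,v2:inf,v3:inf,v4:inf,v5:0,v6:inf,v7:4
step 2: dist = v0:inf,v1:inf,v2:17,v3:inf,v4:inf,v5:0,v6:inf,v7:4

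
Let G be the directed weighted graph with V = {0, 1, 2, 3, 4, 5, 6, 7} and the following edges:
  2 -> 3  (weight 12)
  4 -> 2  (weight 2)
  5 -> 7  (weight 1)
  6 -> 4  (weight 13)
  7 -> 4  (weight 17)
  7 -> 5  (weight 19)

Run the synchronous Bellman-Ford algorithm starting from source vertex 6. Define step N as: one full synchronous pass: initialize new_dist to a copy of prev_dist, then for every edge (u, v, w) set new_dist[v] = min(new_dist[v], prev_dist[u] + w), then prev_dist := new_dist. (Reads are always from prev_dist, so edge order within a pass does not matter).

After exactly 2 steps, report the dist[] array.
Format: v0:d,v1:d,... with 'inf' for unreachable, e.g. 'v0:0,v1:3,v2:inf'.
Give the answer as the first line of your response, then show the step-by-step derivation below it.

v0:inf,v1:inf,v2:15,v3:inf,v4:13,v5:inf,v6:0,v7:inf

step 1: dist = v0:inf,v1:inf,v2:inf,v3:inf,v4:13,v5:inf,v6:0,v7:inf
step 2: dist = v0:inf,v1:inf,v2:15,v3:inf,v4:13,v5:inf,v6:0,v7:inf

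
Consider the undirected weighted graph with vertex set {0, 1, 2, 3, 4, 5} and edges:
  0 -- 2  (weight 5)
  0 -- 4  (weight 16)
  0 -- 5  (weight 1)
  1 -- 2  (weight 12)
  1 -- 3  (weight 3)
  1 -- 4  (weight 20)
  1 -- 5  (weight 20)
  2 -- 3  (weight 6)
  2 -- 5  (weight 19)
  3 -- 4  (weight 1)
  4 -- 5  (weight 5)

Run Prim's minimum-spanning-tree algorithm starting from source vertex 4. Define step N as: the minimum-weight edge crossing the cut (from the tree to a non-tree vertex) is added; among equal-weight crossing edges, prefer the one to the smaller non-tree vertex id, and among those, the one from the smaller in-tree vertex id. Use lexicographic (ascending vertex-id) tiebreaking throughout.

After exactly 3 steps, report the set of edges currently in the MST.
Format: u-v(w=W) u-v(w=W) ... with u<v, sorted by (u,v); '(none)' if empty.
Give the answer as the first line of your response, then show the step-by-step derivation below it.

1-3(w=3) 3-4(w=1) 4-5(w=5)

step 1: add edge 3-4 (w=1); MST = {3-4(w=1)}
step 2: add edge 1-3 (w=3); MST = {1-3(w=3) 3-4(w=1)}
step 3: add edge 4-5 (w=5); MST = {1-3(w=3) 3-4(w=1) 4-5(w=5)}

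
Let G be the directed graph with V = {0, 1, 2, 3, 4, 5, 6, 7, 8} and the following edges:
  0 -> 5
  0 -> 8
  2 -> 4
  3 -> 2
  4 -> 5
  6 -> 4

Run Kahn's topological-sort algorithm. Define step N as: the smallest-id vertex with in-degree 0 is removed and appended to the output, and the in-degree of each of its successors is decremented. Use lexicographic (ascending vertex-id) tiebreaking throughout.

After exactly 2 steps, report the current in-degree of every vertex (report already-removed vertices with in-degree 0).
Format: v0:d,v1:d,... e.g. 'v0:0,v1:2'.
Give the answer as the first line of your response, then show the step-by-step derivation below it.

v0:0,v1:0,v2:1,v3:0,v4:2,v5:1,v6:0,v7:0,v8:0

step 1: output 0; order=[0]; indeg=(0,0,1,0,2,1,0,0,0)
step 2: output 1; order=[0,1]; indeg=(0,0,1,0,2,1,0,0,0)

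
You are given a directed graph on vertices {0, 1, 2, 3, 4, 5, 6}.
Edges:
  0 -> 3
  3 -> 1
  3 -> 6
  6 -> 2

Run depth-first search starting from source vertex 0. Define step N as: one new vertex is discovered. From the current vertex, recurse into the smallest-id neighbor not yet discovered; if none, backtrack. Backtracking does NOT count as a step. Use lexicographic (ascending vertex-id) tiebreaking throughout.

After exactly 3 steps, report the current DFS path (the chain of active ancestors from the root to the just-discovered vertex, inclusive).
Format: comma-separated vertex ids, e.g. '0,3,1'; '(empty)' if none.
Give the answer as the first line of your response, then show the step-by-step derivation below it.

0,3,1

step 1: discover 0; path=0; order=0
step 2: discover 3; path=0>3; order=0,3
step 3: discover 1; path=0>3>1; order=0,3,1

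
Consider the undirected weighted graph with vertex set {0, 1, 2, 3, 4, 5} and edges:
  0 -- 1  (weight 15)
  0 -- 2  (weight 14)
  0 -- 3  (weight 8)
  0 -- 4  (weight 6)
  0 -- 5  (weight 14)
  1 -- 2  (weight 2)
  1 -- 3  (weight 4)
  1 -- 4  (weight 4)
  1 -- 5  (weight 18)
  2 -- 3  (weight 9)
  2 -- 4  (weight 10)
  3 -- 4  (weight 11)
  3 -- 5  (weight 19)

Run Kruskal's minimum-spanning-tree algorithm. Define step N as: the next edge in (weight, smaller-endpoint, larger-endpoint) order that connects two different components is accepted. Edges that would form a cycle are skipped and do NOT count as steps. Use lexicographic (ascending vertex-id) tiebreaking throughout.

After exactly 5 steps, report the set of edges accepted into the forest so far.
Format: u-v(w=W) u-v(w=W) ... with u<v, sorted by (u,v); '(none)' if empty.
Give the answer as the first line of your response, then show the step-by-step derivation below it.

0-4(w=6) 0-5(w=14) 1-2(w=2) 1-3(w=4) 1-4(w=4)

step 1: add edge 1-2 (w=2); MST = {1-2(w=2)}
step 2: add edge 1-3 (w=4); MST = {1-2(w=2) 1-3(w=4)}
step 3: add edge 1-4 (w=4); MST = {1-2(w=2) 1-3(w=4) 1-4(w=4)}
step 4: add edge 0-4 (w=6); MST = {0-4(w=6) 1-2(w=2) 1-3(w=4) 1-4(w=4)}
step 5: add edge 0-5 (w=14); MST = {0-4(w=6) 0-5(w=14) 1-2(w=2) 1-3(w=4) 1-4(w=4)}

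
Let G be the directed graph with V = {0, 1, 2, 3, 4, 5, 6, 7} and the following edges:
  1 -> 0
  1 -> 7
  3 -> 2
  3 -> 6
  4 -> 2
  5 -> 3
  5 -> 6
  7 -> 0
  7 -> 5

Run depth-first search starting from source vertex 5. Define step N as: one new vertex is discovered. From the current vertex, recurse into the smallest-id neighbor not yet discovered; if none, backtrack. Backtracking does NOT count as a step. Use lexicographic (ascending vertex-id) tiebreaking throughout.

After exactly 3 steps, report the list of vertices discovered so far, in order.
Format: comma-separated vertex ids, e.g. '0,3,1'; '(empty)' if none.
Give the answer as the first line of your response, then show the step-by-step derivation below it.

5,3,2

step 1: discover 5; path=5; order=5
step 2: discover 3; path=5>3; order=5,3
step 3: discover 2; path=5>3>2; order=5,3,2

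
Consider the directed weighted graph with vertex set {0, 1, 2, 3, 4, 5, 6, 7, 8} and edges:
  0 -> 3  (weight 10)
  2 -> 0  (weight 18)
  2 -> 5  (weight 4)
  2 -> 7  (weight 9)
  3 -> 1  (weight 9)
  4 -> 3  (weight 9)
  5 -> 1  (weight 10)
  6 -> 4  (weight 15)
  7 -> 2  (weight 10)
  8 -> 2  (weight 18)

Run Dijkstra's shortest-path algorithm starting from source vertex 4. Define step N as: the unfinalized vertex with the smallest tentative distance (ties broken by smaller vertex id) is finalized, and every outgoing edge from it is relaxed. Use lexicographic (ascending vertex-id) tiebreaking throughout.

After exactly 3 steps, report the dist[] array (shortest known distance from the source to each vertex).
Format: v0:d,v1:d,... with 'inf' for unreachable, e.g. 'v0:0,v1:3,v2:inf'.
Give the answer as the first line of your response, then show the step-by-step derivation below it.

v0:inf,v1:18,v2:inf,v3:9,v4:0,v5:inf,v6:inf,v7:inf,v8:inf

step 1: dist = v0:inf,v1:inf,v2:inf,v3:9,v4:0,v5:inf,v6:inf,v7:inf,v8:inf
step 2: dist = v0:inf,v1:18,v2:inf,v3:9,v4:0,v5:inf,v6:inf,v7:inf,v8:inf
step 3: dist = v0:inf,v1:18,v2:inf,v3:9,v4:0,v5:inf,v6:inf,v7:inf,v8:inf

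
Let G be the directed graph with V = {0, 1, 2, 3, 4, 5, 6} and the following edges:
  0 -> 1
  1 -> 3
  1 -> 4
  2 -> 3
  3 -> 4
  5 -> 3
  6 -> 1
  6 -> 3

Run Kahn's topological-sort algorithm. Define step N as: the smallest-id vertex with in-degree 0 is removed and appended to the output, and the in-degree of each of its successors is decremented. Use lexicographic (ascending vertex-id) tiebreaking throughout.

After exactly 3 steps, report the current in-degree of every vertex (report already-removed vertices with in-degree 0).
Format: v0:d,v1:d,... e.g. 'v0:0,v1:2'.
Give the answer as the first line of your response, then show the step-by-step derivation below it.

v0:0,v1:1,v2:0,v3:2,v4:2,v5:0,v6:0

step 1: output 0; order=[0]; indeg=(0,1,0,4,2,0,0)
step 2: output 2; order=[0,2]; indeg=(0,1,0,3,2,0,0)
step 3: output 5; order=[0,2,5]; indeg=(0,1,0,2,2,0,0)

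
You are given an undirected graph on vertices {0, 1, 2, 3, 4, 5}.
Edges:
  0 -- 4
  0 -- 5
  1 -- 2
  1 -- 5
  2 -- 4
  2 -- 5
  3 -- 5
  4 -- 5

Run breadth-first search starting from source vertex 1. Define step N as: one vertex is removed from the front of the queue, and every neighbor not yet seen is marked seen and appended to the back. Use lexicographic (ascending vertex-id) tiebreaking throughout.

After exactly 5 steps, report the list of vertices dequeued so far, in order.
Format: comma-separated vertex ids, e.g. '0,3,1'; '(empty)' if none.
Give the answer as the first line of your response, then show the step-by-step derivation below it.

1,2,5,4,0

step 1: dequeue 1; queue=[2,5]; order=1
step 2: dequeue 2; queue=[5,4]; order=1,2
step 3: dequeue 5; queue=[4,0,3]; order=1,2,5
step 4: dequeue 4; queue=[0,3]; order=1,2,5,4
step 5: dequeue 0; queue=[3]; order=1,2,5,4,0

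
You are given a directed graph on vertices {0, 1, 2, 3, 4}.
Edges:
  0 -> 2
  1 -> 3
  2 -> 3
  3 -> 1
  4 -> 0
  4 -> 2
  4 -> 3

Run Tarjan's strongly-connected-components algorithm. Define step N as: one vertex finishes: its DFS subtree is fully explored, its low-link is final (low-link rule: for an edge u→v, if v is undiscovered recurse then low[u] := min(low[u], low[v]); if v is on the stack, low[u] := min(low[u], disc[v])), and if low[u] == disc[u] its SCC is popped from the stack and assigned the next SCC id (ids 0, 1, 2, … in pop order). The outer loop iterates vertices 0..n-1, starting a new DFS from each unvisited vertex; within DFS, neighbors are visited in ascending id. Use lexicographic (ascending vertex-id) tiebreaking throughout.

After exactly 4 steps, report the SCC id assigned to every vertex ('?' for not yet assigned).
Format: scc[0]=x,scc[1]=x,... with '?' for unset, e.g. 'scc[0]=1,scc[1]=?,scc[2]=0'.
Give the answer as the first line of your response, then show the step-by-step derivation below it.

scc[0]=2,scc[1]=0,scc[2]=1,scc[3]=0,scc[4]=?

step 1: low=(low[0]=0,low[1]=2,low[2]=1,low[3]=2,low[4]=?); scc=(scc[0]=?,scc[1]=?,scc[2]=?,scc[3]=?,scc[4]=?)
step 2: low=(low[0]=0,low[1]=2,low[2]=1,low[3]=2,low[4]=?); scc=(scc[0]=?,scc[1]=0,scc[2]=?,scc[3]=0,scc[4]=?)
step 3: low=(low[0]=0,low[1]=2,low[2]=1,low[3]=2,low[4]=?); scc=(scc[0]=?,scc[1]=0,scc[2]=1,scc[3]=0,scc[4]=?)
step 4: low=(low[0]=0,low[1]=2,low[2]=1,low[3]=2,low[4]=?); scc=(scc[0]=2,scc[1]=0,scc[2]=1,scc[3]=0,scc[4]=?)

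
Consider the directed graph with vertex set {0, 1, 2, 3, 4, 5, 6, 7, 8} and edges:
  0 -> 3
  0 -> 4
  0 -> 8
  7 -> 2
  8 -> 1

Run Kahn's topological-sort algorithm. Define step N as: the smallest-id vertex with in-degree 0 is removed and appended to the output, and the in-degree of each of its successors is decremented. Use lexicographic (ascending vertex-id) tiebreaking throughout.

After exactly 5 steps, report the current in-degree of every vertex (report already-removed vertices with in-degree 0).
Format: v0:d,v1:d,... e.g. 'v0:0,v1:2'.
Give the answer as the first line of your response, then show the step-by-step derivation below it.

v0:0,v1:1,v2:1,v3:0,v4:0,v5:0,v6:0,v7:0,v8:0

step 1: output 0; order=[0]; indeg=(0,1,1,0,0,0,0,0,0)
step 2: output 3; order=[0,3]; indeg=(0,1,1,0,0,0,0,0,0)
step 3: output 4; order=[0,3,4]; indeg=(0,1,1,0,0,0,0,0,0)
step 4: output 5; order=[0,3,4,5]; indeg=(0,1,1,0,0,0,0,0,0)
step 5: output 6; order=[0,3,4,5,6]; indeg=(0,1,1,0,0,0,0,0,0)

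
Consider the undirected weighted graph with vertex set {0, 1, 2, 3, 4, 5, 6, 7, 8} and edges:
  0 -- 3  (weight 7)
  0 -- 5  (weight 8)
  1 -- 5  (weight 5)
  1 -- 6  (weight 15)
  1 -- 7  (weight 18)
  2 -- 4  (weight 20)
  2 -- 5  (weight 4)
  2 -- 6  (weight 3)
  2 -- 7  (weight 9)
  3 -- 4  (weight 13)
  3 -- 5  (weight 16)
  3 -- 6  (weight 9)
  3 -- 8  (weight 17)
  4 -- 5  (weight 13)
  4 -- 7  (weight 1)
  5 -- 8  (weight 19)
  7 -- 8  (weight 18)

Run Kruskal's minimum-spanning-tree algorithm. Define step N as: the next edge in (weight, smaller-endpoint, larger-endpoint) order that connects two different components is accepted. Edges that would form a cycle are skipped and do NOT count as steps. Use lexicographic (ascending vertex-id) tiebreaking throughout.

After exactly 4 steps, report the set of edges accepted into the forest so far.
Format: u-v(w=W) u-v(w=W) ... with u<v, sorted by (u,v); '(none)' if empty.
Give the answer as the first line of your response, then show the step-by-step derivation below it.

1-5(w=5) 2-5(w=4) 2-6(w=3) 4-7(w=1)

step 1: add edge 4-7 (w=1); MST = {4-7(w=1)}
step 2: add edge 2-6 (w=3); MST = {2-6(w=3) 4-7(w=1)}
step 3: add edge 2-5 (w=4); MST = {2-5(w=4) 2-6(w=3) 4-7(w=1)}
step 4: add edge 1-5 (w=5); MST = {1-5(w=5) 2-5(w=4) 2-6(w=3) 4-7(w=1)}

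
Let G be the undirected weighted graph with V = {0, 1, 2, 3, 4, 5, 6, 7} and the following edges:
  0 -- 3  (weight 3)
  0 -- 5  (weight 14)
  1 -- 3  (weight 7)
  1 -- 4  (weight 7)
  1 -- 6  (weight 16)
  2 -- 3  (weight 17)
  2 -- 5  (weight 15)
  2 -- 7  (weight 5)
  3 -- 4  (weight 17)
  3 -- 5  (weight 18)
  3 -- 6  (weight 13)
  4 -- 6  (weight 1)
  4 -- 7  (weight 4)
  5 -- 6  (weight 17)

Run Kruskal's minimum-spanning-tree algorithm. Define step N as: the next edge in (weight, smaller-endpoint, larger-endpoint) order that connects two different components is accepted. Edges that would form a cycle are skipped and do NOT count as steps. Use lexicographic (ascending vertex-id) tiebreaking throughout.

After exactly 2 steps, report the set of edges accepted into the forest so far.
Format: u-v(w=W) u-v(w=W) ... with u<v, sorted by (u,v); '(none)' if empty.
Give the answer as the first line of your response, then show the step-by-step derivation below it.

0-3(w=3) 4-6(w=1)

step 1: add edge 4-6 (w=1); MST = {4-6(w=1)}
step 2: add edge 0-3 (w=3); MST = {0-3(w=3) 4-6(w=1)}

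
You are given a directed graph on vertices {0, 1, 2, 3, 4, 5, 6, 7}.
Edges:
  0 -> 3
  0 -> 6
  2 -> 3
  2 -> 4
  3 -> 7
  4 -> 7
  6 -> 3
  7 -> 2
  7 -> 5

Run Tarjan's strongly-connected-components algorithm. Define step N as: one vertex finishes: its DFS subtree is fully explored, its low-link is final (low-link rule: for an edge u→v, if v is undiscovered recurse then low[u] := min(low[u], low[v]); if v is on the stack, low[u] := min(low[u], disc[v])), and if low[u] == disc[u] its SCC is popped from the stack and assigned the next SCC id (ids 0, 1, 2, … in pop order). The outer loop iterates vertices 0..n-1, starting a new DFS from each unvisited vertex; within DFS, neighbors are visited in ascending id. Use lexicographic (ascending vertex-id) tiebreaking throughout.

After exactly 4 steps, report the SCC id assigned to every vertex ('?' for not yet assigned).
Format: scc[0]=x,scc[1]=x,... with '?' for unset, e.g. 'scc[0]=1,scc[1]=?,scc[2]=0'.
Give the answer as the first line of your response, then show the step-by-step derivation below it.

scc[0]=?,scc[1]=?,scc[2]=?,scc[3]=?,scc[4]=?,scc[5]=0,scc[6]=?,scc[7]=?

step 1: low=(low[0]=0,low[1]=?,low[2]=1,low[3]=1,low[4]=2,low[5]=?,low[6]=?,low[7]=2); scc=(scc[0]=?,scc[1]=?,scc[2]=?,scc[3]=?,scc[4]=?,scc[5]=?,scc[6]=?,scc[7]=?)
step 2: low=(low[0]=0,low[1]=?,low[2]=1,low[3]=1,low[4]=2,low[5]=?,low[6]=?,low[7]=2); scc=(scc[0]=?,scc[1]=?,scc[2]=?,scc[3]=?,scc[4]=?,scc[5]=?,scc[6]=?,scc[7]=?)
step 3: low=(low[0]=0,low[1]=?,low[2]=1,low[3]=1,low[4]=2,low[5]=5,low[6]=?,low[7]=1); scc=(scc[0]=?,scc[1]=?,scc[2]=?,scc[3]=?,scc[4]=?,scc[5]=0,scc[6]=?,scc[7]=?)
step 4: low=(low[0]=0,low[1]=?,low[2]=1,low[3]=1,low[4]=2,low[5]=5,low[6]=?,low[7]=1); scc=(scc[0]=?,scc[1]=?,scc[2]=?,scc[3]=?,scc[4]=?,scc[5]=0,scc[6]=?,scc[7]=?)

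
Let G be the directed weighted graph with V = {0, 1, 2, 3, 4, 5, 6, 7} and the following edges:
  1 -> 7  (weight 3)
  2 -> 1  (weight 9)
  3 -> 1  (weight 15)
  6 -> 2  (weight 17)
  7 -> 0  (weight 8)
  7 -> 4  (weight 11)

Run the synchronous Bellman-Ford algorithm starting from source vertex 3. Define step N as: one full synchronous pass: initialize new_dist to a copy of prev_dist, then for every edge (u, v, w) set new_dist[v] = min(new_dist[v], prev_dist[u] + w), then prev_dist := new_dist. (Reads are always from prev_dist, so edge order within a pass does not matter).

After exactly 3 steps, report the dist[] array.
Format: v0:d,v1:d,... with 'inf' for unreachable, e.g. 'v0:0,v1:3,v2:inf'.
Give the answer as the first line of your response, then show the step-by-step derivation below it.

v0:26,v1:15,v2:inf,v3:0,v4:29,v5:inf,v6:inf,v7:18

step 1: dist = v0:inf,v1:15,v2:inf,v3:0,v4:inf,v5:inf,v6:inf,v7:inf
step 2: dist = v0:inf,v1:15,v2:inf,v3:0,v4:inf,v5:inf,v6:inf,v7:18
step 3: dist = v0:26,v1:15,v2:inf,v3:0,v4:29,v5:inf,v6:inf,v7:18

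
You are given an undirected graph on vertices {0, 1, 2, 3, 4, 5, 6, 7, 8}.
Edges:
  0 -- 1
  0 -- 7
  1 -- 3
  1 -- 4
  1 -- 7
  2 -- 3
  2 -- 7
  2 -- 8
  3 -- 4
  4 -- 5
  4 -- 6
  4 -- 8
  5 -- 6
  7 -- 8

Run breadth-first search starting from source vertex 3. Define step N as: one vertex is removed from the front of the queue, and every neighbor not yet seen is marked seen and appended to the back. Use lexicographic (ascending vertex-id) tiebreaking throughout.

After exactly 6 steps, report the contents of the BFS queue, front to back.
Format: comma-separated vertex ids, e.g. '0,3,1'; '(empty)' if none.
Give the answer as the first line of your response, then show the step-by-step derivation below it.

8,5,6

step 1: dequeue 3; queue=[1,2,4]; order=3
step 2: dequeue 1; queue=[2,4,0,7]; order=3,1
step 3: dequeue 2; queue=[4,0,7,8]; order=3,1,2
step 4: dequeue 4; queue=[0,7,8,5,6]; order=3,1,2,4
step 5: dequeue 0; queue=[7,8,5,6]; order=3,1,2,4,0
step 6: dequeue 7; queue=[8,5,6]; order=3,1,2,4,0,7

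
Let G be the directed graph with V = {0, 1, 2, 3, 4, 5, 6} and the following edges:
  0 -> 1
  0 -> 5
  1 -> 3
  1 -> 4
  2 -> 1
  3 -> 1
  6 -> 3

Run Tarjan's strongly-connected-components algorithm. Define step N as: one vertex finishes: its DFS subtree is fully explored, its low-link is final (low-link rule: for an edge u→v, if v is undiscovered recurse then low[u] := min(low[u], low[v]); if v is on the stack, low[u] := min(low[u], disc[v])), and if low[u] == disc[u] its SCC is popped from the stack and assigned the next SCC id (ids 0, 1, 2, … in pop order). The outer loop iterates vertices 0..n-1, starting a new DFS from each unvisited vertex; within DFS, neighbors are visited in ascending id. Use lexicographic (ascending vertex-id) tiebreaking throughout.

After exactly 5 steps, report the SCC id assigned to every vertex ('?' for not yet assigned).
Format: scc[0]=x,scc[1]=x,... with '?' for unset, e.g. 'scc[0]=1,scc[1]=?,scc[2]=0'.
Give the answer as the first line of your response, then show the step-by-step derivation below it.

scc[0]=3,scc[1]=1,scc[2]=?,scc[3]=1,scc[4]=0,scc[5]=2,scc[6]=?

step 1: low=(low[0]=0,low[1]=1,low[2]=?,low[3]=1,low[4]=?,low[5]=?,low[6]=?); scc=(scc[0]=?,scc[1]=?,scc[2]=?,scc[3]=?,scc[4]=?,scc[5]=?,scc[6]=?)
step 2: low=(low[0]=0,low[1]=1,low[2]=?,low[3]=1,low[4]=3,low[5]=?,low[6]=?); scc=(scc[0]=?,scc[1]=?,scc[2]=?,scc[3]=?,scc[4]=0,scc[5]=?,scc[6]=?)
step 3: low=(low[0]=0,low[1]=1,low[2]=?,low[3]=1,low[4]=3,low[5]=?,low[6]=?); scc=(scc[0]=?,scc[1]=1,scc[2]=?,scc[3]=1,scc[4]=0,scc[5]=?,scc[6]=?)
step 4: low=(low[0]=0,low[1]=1,low[2]=?,low[3]=1,low[4]=3,low[5]=4,low[6]=?); scc=(scc[0]=?,scc[1]=1,scc[2]=?,scc[3]=1,scc[4]=0,scc[5]=2,scc[6]=?)
step 5: low=(low[0]=0,low[1]=1,low[2]=?,low[3]=1,low[4]=3,low[5]=4,low[6]=?); scc=(scc[0]=3,scc[1]=1,scc[2]=?,scc[3]=1,scc[4]=0,scc[5]=2,scc[6]=?)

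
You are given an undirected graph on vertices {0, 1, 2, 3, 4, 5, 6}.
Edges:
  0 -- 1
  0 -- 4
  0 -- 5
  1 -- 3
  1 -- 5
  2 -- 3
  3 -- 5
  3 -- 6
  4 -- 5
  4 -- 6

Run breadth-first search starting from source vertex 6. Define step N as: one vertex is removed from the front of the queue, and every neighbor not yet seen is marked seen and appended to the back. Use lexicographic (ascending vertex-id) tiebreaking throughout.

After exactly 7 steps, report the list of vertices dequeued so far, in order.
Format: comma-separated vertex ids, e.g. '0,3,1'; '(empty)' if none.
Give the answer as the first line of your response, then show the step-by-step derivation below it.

6,3,4,1,2,5,0

step 1: dequeue 6; queue=[3,4]; order=6
step 2: dequeue 3; queue=[4,1,2,5]; order=6,3
step 3: dequeue 4; queue=[1,2,5,0]; order=6,3,4
step 4: dequeue 1; queue=[2,5,0]; order=6,3,4,1
step 5: dequeue 2; queue=[5,0]; order=6,3,4,1,2
step 6: dequeue 5; queue=[0]; order=6,3,4,1,2,5
step 7: dequeue 0; queue=[(empty)]; order=6,3,4,1,2,5,0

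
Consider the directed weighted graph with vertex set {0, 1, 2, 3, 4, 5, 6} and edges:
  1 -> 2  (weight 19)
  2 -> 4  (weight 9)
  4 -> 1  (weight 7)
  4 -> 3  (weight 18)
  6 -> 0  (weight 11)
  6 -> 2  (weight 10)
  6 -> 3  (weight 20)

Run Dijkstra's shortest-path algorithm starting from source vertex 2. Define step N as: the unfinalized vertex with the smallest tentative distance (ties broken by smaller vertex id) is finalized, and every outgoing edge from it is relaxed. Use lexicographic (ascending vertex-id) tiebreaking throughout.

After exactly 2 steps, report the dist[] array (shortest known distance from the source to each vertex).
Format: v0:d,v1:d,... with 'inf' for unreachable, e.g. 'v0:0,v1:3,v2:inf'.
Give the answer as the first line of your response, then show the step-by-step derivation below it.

v0:inf,v1:16,v2:0,v3:27,v4:9,v5:inf,v6:inf

step 1: dist = v0:inf,v1:inf,v2:0,v3:inf,v4:9,v5:inf,v6:inf
step 2: dist = v0:inf,v1:16,v2:0,v3:27,v4:9,v5:inf,v6:inf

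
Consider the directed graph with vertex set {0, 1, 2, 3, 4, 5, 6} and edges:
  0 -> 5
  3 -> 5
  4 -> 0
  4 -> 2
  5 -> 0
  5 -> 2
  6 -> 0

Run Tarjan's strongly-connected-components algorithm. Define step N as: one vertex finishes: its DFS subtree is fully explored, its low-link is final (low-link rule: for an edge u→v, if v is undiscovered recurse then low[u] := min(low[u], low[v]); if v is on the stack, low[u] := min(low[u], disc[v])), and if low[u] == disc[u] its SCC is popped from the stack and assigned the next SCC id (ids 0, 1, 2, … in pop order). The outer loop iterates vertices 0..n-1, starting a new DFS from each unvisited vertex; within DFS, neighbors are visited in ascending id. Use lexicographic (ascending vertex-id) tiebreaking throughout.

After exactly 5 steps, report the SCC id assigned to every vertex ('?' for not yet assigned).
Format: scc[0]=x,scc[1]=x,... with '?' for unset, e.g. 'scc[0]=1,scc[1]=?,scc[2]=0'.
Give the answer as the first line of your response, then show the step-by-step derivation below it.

scc[0]=1,scc[1]=2,scc[2]=0,scc[3]=3,scc[4]=?,scc[5]=1,scc[6]=?

step 1: low=(low[0]=0,low[1]=?,low[2]=2,low[3]=?,low[4]=?,low[5]=0,low[6]=?); scc=(scc[0]=?,scc[1]=?,scc[2]=0,scc[3]=?,scc[4]=?,scc[5]=?,scc[6]=?)
step 2: low=(low[0]=0,low[1]=?,low[2]=2,low[3]=?,low[4]=?,low[5]=0,low[6]=?); scc=(scc[0]=?,scc[1]=?,scc[2]=0,scc[3]=?,scc[4]=?,scc[5]=?,scc[6]=?)
step 3: low=(low[0]=0,low[1]=?,low[2]=2,low[3]=?,low[4]=?,low[5]=0,low[6]=?); scc=(scc[0]=1,scc[1]=?,scc[2]=0,scc[3]=?,scc[4]=?,scc[5]=1,scc[6]=?)
step 4: low=(low[0]=0,low[1]=3,low[2]=2,low[3]=?,low[4]=?,low[5]=0,low[6]=?); scc=(scc[0]=1,scc[1]=2,scc[2]=0,scc[3]=?,scc[4]=?,scc[5]=1,scc[6]=?)
step 5: low=(low[0]=0,low[1]=3,low[2]=2,low[3]=4,low[4]=?,low[5]=0,low[6]=?); scc=(scc[0]=1,scc[1]=2,scc[2]=0,scc[3]=3,scc[4]=?,scc[5]=1,scc[6]=?)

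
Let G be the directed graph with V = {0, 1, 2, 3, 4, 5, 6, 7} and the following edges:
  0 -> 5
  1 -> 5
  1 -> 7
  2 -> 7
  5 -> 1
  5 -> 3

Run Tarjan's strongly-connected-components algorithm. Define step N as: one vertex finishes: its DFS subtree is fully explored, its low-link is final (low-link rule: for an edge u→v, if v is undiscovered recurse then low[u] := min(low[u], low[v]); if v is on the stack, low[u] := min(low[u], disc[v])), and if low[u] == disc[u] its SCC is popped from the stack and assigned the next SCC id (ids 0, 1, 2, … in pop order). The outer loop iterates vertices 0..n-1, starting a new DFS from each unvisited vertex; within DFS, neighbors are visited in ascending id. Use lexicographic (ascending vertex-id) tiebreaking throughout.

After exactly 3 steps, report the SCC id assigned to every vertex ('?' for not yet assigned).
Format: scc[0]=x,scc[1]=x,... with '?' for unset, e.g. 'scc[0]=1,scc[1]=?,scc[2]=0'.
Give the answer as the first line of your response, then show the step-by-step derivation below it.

scc[0]=?,scc[1]=?,scc[2]=?,scc[3]=1,scc[4]=?,scc[5]=?,scc[6]=?,scc[7]=0

step 1: low=(low[0]=0,low[1]=1,low[2]=?,low[3]=?,low[4]=?,low[5]=1,low[6]=?,low[7]=3); scc=(scc[0]=?,scc[1]=?,scc[2]=?,scc[3]=?,scc[4]=?,scc[5]=?,scc[6]=?,scc[7]=0)
step 2: low=(low[0]=0,low[1]=1,low[2]=?,low[3]=?,low[4]=?,low[5]=1,low[6]=?,low[7]=3); scc=(scc[0]=?,scc[1]=?,scc[2]=?,scc[3]=?,scc[4]=?,scc[5]=?,scc[6]=?,scc[7]=0)
step 3: low=(low[0]=0,low[1]=1,low[2]=?,low[3]=4,low[4]=?,low[5]=1,low[6]=?,low[7]=3); scc=(scc[0]=?,scc[1]=?,scc[2]=?,scc[3]=1,scc[4]=?,scc[5]=?,scc[6]=?,scc[7]=0)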